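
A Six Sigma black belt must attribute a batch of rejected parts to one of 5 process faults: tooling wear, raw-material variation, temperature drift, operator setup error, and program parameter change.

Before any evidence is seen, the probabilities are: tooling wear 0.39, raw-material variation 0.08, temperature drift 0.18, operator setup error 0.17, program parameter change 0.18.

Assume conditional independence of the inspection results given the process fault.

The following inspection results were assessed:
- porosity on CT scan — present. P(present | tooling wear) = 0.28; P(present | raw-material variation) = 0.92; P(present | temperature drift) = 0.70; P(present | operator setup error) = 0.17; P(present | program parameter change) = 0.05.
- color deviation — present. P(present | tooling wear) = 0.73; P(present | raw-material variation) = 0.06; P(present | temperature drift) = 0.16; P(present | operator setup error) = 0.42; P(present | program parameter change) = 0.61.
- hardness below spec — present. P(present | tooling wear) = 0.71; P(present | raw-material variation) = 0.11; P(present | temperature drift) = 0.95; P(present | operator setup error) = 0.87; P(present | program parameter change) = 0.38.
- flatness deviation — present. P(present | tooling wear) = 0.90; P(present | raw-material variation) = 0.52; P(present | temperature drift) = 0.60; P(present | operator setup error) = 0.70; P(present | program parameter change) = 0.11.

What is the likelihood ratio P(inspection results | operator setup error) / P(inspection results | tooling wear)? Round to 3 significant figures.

Take the product of per-inspection result likelihoods under each hypothesis, then divide.
  operator setup error: 0.17 × 0.42 × 0.87 × 0.70 = 0.043483
  tooling wear: 0.28 × 0.73 × 0.71 × 0.90 = 0.13061
Bayes factor = 0.043483 / 0.13061 ≈ 0.333

0.333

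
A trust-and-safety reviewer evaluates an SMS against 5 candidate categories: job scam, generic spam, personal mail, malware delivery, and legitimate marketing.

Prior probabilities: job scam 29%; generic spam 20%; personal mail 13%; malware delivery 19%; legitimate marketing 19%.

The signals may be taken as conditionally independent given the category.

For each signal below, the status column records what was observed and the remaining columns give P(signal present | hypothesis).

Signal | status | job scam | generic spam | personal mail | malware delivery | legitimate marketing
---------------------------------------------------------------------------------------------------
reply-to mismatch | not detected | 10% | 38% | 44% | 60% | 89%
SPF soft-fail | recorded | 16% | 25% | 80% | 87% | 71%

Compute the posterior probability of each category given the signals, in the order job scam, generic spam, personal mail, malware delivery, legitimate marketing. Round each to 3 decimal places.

0.197, 0.146, 0.275, 0.312, 0.070

By Bayes' rule with conditional independence, the unnormalized weight for each hypothesis is prior × ∏ likelihoods (using 1 − P(present | H) for each absent signal):
  job scam: 0.29 × (1 − 0.10) × 0.16 = 0.04176
  generic spam: 0.20 × (1 − 0.38) × 0.25 = 0.031
  personal mail: 0.13 × (1 − 0.44) × 0.80 = 0.05824
  malware delivery: 0.19 × (1 − 0.60) × 0.87 = 0.06612
  legitimate marketing: 0.19 × (1 − 0.89) × 0.71 = 0.014839
The unnormalized weights sum to 0.21196.
P(job scam | evidence) = 0.04176 / 0.21196 ≈ 0.197
P(generic spam | evidence) = 0.031 / 0.21196 ≈ 0.146
P(personal mail | evidence) = 0.05824 / 0.21196 ≈ 0.275
P(malware delivery | evidence) = 0.06612 / 0.21196 ≈ 0.312
P(legitimate marketing | evidence) = 0.014839 / 0.21196 ≈ 0.070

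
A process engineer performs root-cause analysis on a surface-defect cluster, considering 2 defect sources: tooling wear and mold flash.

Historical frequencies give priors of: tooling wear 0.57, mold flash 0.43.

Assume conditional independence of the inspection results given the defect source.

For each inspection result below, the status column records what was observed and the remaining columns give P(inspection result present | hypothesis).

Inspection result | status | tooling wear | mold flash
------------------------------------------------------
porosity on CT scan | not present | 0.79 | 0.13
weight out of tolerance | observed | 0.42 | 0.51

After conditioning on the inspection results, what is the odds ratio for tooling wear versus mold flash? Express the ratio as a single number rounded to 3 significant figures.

0.264

Unnormalized posterior weight (prior times the inspection result likelihoods) for each of the two hypotheses (using 1 − P(present | H) for each absent inspection result):
  tooling wear: 0.57 × (1 − 0.79) × 0.42 = 0.050274
  mold flash: 0.43 × (1 − 0.13) × 0.51 = 0.19079
Posterior odds = 0.050274 / 0.19079 ≈ 0.264.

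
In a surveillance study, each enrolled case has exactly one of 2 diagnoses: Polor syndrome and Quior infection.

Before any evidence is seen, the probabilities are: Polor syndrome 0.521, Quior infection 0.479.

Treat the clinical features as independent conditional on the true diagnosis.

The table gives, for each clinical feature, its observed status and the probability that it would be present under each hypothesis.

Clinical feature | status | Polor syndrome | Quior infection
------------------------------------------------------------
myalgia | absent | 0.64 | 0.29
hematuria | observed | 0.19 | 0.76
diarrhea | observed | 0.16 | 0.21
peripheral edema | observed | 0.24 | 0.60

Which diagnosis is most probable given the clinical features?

Quior infection

By Bayes' rule with conditional independence, the unnormalized weight for each hypothesis is prior × ∏ likelihoods (using 1 − P(present | H) for each absent clinical feature):
  Polor syndrome: 0.521 × (1 − 0.64) × 0.19 × 0.16 × 0.24 = 0.0013684
  Quior infection: 0.479 × (1 − 0.29) × 0.76 × 0.21 × 0.60 = 0.032567
Normalizing constant Z = 0.0013684 + 0.032567 = 0.033935.
P(Polor syndrome | evidence) ≈ 0.0013684 / 0.033935 ≈ 0.040
P(Quior infection | evidence) ≈ 0.032567 / 0.033935 ≈ 0.960
The largest is 0.960, so Quior infection is most probable.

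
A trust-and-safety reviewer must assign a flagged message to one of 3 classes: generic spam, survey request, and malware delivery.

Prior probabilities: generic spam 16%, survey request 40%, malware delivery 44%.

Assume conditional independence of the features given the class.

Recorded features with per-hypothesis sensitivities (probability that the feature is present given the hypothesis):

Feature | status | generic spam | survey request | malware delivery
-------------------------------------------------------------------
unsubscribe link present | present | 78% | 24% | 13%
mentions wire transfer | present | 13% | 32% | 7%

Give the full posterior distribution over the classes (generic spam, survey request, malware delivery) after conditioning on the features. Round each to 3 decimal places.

For each hypothesis, the unnormalized posterior weight is prior × product of the feature likelihoods:
  generic spam: 0.16 × 0.78 × 0.13 = 0.016224
  survey request: 0.40 × 0.24 × 0.32 = 0.03072
  malware delivery: 0.44 × 0.13 × 0.07 = 0.004004
Marginal likelihood of the evidence = 0.050948.
P(generic spam | evidence) = 0.016224 / 0.050948 ≈ 0.318
P(survey request | evidence) = 0.03072 / 0.050948 ≈ 0.603
P(malware delivery | evidence) = 0.004004 / 0.050948 ≈ 0.079

0.318, 0.603, 0.079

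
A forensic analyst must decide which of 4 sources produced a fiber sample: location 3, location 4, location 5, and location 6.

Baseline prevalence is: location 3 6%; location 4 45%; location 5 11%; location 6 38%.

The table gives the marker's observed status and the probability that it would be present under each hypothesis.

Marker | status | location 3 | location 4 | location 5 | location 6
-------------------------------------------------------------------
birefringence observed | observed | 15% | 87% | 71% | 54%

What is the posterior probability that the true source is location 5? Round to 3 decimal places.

0.114

Multiply each prior by the likelihood of the marker:
  location 3: 0.06 × 0.15 = 0.009
  location 4: 0.45 × 0.87 = 0.3915
  location 5: 0.11 × 0.71 = 0.0781
  location 6: 0.38 × 0.54 = 0.2052
Normalizing constant Z = 0.009 + 0.3915 + 0.0781 + 0.2052 = 0.6838.
P(location 5 | evidence) = 0.0781 / 0.6838 ≈ 0.114.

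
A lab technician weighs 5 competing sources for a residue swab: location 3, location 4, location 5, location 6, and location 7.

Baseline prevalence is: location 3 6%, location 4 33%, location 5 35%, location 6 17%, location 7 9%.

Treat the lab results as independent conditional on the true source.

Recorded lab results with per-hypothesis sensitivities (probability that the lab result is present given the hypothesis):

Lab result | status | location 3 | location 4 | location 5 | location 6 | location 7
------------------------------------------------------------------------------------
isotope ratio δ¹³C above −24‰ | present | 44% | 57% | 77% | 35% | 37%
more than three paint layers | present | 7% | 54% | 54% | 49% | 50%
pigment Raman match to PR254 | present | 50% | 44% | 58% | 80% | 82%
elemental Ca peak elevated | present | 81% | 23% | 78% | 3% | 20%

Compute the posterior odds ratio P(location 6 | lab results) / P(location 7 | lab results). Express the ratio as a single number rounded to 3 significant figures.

0.256

Unnormalized posterior weight (prior times the lab result likelihoods) for each of the two hypotheses:
  location 6: 0.17 × 0.35 × 0.49 × 0.80 × 0.03 = 0.00069972
  location 7: 0.09 × 0.37 × 0.50 × 0.82 × 0.20 = 0.0027306
Odds(location 6 : location 7) = 0.00069972 / 0.0027306 ≈ 0.256.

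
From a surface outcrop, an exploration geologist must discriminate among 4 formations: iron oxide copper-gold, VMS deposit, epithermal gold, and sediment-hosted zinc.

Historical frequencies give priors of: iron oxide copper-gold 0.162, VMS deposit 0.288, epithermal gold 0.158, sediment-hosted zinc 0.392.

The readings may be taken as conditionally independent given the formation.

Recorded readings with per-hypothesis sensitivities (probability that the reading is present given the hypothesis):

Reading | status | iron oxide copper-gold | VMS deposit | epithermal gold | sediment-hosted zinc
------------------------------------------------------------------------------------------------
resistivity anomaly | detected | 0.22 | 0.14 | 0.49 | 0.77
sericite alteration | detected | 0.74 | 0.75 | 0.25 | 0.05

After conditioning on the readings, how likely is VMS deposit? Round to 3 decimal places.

0.332

Multiply each prior by the joint likelihood of the reading pattern:
  iron oxide copper-gold: 0.162 × 0.22 × 0.74 = 0.026374
  VMS deposit: 0.288 × 0.14 × 0.75 = 0.03024
  epithermal gold: 0.158 × 0.49 × 0.25 = 0.019355
  sediment-hosted zinc: 0.392 × 0.77 × 0.05 = 0.015092
Normalizing constant Z = 0.026374 + 0.03024 + 0.019355 + 0.015092 = 0.091061.
P(VMS deposit | evidence) = 0.03024 / 0.091061 ≈ 0.332.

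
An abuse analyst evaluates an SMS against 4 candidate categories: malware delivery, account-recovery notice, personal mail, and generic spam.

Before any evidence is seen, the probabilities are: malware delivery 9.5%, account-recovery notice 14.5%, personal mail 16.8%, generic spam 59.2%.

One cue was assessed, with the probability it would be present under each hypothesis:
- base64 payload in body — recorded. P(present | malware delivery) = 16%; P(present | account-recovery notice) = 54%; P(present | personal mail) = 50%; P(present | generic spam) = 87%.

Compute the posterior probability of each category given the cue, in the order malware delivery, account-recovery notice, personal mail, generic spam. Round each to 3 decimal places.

0.022, 0.113, 0.121, 0.744

For each hypothesis, the unnormalized posterior weight is prior × likelihood:
  malware delivery: 0.095 × 0.16 = 0.0152
  account-recovery notice: 0.145 × 0.54 = 0.0783
  personal mail: 0.168 × 0.50 = 0.084
  generic spam: 0.592 × 0.87 = 0.51504
Normalizing constant Z = 0.0152 + 0.0783 + 0.084 + 0.51504 = 0.69254.
P(malware delivery | evidence) = 0.0152 / 0.69254 ≈ 0.022
P(account-recovery notice | evidence) = 0.0783 / 0.69254 ≈ 0.113
P(personal mail | evidence) = 0.084 / 0.69254 ≈ 0.121
P(generic spam | evidence) = 0.51504 / 0.69254 ≈ 0.744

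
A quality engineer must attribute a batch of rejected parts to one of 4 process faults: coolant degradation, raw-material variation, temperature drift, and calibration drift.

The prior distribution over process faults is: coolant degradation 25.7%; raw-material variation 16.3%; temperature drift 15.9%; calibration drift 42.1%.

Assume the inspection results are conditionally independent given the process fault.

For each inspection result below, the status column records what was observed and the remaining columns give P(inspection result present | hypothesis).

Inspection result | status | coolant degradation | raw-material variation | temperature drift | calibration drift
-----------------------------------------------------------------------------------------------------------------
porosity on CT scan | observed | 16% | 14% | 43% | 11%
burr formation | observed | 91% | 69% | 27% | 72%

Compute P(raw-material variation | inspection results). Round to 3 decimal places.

0.150

Multiply each prior by the joint likelihood of the inspection result pattern:
  coolant degradation: 0.257 × 0.16 × 0.91 = 0.037419
  raw-material variation: 0.163 × 0.14 × 0.69 = 0.015746
  temperature drift: 0.159 × 0.43 × 0.27 = 0.01846
  calibration drift: 0.421 × 0.11 × 0.72 = 0.033343
Marginal likelihood of the evidence = 0.10497.
P(raw-material variation | evidence) = 0.015746 / 0.10497 ≈ 0.150.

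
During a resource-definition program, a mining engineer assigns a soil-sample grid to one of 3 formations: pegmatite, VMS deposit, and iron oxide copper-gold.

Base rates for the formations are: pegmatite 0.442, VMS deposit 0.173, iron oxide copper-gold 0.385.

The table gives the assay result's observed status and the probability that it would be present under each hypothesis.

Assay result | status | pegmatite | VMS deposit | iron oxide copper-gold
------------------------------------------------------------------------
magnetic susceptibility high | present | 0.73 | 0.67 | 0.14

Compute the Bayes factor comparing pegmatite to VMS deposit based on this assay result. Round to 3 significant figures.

1.09

Likelihood of this assay result under each hypothesis:
  pegmatite: 0.73
  VMS deposit: 0.67
Bayes factor = 0.73 / 0.67 ≈ 1.09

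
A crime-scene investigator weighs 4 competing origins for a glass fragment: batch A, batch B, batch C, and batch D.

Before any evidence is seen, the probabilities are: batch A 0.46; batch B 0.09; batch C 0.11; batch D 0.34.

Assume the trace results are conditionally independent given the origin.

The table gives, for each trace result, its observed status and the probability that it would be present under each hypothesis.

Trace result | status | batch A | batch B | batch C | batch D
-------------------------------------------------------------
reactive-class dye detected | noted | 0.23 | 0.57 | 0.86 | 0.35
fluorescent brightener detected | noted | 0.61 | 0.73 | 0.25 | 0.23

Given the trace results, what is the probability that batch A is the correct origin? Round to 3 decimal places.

0.422

For each hypothesis, the unnormalized posterior weight is prior × product of the trace result likelihoods:
  batch A: 0.46 × 0.23 × 0.61 = 0.064538
  batch B: 0.09 × 0.57 × 0.73 = 0.037449
  batch C: 0.11 × 0.86 × 0.25 = 0.02365
  batch D: 0.34 × 0.35 × 0.23 = 0.02737
The unnormalized weights sum to 0.15301.
P(batch A | evidence) = 0.064538 / 0.15301 ≈ 0.422.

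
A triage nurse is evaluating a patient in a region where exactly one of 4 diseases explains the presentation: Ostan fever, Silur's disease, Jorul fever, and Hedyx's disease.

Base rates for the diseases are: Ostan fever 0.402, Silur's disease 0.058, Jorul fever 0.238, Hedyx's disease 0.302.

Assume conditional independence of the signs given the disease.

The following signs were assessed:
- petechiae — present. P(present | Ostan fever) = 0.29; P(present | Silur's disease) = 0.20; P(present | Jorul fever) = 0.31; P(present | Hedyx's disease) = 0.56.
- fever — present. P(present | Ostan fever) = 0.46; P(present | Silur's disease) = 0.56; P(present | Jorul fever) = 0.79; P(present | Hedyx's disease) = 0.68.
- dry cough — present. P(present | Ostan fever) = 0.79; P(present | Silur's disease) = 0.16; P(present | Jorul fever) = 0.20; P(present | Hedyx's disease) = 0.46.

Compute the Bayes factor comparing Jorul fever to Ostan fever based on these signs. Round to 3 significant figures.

0.465

Take the product of per-sign likelihoods under each hypothesis, then divide.
  Jorul fever: 0.31 × 0.79 × 0.20 = 0.04898
  Ostan fever: 0.29 × 0.46 × 0.79 = 0.10539
Bayes factor = 0.04898 / 0.10539 ≈ 0.465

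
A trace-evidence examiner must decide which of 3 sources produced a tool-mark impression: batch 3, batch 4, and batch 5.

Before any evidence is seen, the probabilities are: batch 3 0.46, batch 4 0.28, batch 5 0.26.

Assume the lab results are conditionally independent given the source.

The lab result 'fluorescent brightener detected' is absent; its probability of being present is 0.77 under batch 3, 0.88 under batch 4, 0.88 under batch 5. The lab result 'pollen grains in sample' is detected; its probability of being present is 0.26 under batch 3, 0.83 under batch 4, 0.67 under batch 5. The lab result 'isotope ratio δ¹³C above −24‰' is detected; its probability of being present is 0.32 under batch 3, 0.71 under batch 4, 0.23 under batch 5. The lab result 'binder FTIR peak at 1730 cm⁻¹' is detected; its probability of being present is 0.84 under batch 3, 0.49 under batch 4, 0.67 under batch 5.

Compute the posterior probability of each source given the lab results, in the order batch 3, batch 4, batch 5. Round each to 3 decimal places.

0.364, 0.478, 0.159

Multiply each prior by the joint likelihood of the lab result pattern (using 1 − P(present | H) for each absent lab result):
  batch 3: 0.46 × (1 − 0.77) × 0.26 × 0.32 × 0.84 = 0.0073942
  batch 4: 0.28 × (1 − 0.88) × 0.83 × 0.71 × 0.49 = 0.0097022
  batch 5: 0.26 × (1 − 0.88) × 0.67 × 0.23 × 0.67 = 0.0032213
Normalizing constant Z = 0.0073942 + 0.0097022 + 0.0032213 = 0.020318.
P(batch 3 | evidence) = 0.0073942 / 0.020318 ≈ 0.364
P(batch 4 | evidence) = 0.0097022 / 0.020318 ≈ 0.478
P(batch 5 | evidence) = 0.0032213 / 0.020318 ≈ 0.159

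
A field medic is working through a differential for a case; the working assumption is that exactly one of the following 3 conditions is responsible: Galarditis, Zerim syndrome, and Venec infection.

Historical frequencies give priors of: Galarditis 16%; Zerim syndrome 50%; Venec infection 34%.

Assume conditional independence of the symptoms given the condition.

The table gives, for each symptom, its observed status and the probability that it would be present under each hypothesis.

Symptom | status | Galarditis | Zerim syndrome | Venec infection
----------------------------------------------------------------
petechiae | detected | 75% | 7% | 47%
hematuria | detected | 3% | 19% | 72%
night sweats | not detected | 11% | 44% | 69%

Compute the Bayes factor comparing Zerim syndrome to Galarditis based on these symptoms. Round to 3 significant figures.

Take the product of per-symptom likelihoods under each hypothesis (using 1 − P(present | H) for each absent symptom), then divide.
  Zerim syndrome: 0.07 × 0.19 × (1 − 0.44) = 0.007448
  Galarditis: 0.75 × 0.03 × (1 − 0.11) = 0.020025
Bayes factor = 0.007448 / 0.020025 ≈ 0.372

0.372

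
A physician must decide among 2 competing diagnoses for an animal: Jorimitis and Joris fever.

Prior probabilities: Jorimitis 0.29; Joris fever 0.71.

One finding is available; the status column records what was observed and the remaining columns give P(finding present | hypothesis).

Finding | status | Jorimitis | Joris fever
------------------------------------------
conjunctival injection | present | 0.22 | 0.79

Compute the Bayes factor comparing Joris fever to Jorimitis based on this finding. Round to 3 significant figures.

Likelihood of this finding under each hypothesis:
  Joris fever: 0.79
  Jorimitis: 0.22
Bayes factor = 0.79 / 0.22 ≈ 3.59

3.59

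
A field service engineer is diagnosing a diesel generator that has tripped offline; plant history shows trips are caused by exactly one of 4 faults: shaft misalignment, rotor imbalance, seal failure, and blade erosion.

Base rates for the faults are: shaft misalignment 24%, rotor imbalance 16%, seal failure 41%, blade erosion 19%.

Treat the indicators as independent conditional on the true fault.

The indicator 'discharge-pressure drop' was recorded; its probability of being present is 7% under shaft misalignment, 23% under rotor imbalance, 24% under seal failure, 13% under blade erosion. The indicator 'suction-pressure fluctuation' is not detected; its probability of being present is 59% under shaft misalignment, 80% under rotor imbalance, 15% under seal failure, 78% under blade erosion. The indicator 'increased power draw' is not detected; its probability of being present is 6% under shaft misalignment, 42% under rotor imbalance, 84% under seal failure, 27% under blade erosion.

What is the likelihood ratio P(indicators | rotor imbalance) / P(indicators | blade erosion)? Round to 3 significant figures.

Joint likelihood of the indicator pattern under each hypothesis (using 1 − P(present | H) for each absent indicator):
  rotor imbalance: 0.23 × (1 − 0.80) × (1 − 0.42) = 0.02668
  blade erosion: 0.13 × (1 − 0.78) × (1 − 0.27) = 0.020878
Bayes factor = 0.02668 / 0.020878 ≈ 1.28

1.28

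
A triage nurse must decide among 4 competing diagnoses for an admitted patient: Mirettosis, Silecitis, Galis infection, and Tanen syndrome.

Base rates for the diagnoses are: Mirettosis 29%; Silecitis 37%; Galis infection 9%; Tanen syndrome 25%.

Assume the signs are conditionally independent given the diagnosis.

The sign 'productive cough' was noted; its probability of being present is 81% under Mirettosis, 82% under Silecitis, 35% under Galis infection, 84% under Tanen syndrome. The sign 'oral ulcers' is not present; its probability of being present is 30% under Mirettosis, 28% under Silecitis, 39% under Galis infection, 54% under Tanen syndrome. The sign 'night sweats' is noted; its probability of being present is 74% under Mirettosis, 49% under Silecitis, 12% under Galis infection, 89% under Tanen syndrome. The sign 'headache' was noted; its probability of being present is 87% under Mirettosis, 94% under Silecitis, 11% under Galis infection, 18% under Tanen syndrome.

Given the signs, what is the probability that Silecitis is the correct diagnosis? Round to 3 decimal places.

For each hypothesis, the unnormalized posterior weight is prior × product of the sign likelihoods (using 1 − P(present | H) for each absent sign):
  Mirettosis: 0.29 × 0.81 × (1 − 0.30) × 0.74 × 0.87 = 0.10586
  Silecitis: 0.37 × 0.82 × (1 − 0.28) × 0.49 × 0.94 = 0.10062
  Galis infection: 0.09 × 0.35 × (1 − 0.39) × 0.12 × 0.11 = 0.00025364
  Tanen syndrome: 0.25 × 0.84 × (1 − 0.54) × 0.89 × 0.18 = 0.015475
The unnormalized weights sum to 0.22221.
P(Silecitis | evidence) = 0.10062 / 0.22221 ≈ 0.453.

0.453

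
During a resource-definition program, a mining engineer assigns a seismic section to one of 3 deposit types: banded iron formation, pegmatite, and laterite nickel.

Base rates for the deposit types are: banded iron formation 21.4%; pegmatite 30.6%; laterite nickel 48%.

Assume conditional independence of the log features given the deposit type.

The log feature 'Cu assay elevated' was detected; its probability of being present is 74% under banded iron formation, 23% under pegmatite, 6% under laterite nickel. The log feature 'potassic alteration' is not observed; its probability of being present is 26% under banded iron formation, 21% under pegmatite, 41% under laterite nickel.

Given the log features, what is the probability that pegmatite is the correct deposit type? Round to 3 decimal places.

0.293

For each hypothesis, the unnormalized posterior weight is prior × product of the log feature likelihoods (using 1 − P(present | H) for each absent log feature):
  banded iron formation: 0.214 × 0.74 × (1 − 0.26) = 0.11719
  pegmatite: 0.306 × 0.23 × (1 − 0.21) = 0.0556
  laterite nickel: 0.480 × 0.06 × (1 − 0.41) = 0.016992
Marginal likelihood of the evidence = 0.18978.
P(pegmatite | evidence) = 0.0556 / 0.18978 ≈ 0.293.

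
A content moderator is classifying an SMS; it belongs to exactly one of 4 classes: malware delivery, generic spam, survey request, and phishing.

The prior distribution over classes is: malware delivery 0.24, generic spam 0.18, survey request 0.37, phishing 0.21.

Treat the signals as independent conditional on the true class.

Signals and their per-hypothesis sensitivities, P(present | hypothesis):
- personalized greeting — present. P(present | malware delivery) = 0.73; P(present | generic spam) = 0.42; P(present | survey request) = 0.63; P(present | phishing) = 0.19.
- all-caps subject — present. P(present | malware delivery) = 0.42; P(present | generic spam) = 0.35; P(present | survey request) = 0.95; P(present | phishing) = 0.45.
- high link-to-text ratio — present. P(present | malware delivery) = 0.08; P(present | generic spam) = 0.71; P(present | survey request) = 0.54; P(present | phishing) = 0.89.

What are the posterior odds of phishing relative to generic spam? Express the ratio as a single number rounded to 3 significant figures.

Unnormalized posterior weight (prior times the signal likelihoods) for each of the two hypotheses:
  phishing: 0.21 × 0.19 × 0.45 × 0.89 = 0.01598
  generic spam: 0.18 × 0.42 × 0.35 × 0.71 = 0.018787
Posterior odds = 0.01598 / 0.018787 ≈ 0.851.

0.851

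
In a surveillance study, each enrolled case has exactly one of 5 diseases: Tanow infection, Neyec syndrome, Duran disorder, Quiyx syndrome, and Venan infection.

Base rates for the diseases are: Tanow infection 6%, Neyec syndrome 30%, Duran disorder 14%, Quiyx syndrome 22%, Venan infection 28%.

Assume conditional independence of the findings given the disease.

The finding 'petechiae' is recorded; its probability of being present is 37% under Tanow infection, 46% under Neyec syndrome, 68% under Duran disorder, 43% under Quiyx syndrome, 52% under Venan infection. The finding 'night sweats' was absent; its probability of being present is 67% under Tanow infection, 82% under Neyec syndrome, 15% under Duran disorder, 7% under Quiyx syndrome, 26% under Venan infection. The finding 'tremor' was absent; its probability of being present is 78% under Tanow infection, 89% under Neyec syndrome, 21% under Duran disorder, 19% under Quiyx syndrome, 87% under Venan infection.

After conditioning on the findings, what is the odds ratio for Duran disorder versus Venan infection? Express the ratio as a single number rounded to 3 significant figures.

4.56

Posterior odds equal prior odds times the likelihood ratio; only the two competing hypotheses matter (using 1 − P(present | H) for each absent finding).
  Duran disorder: 0.14 × 0.68 × (1 − 0.15) × (1 − 0.21) = 0.063927
  Venan infection: 0.28 × 0.52 × (1 − 0.26) × (1 − 0.87) = 0.014007
Odds(Duran disorder : Venan infection) = 0.063927 / 0.014007 ≈ 4.56.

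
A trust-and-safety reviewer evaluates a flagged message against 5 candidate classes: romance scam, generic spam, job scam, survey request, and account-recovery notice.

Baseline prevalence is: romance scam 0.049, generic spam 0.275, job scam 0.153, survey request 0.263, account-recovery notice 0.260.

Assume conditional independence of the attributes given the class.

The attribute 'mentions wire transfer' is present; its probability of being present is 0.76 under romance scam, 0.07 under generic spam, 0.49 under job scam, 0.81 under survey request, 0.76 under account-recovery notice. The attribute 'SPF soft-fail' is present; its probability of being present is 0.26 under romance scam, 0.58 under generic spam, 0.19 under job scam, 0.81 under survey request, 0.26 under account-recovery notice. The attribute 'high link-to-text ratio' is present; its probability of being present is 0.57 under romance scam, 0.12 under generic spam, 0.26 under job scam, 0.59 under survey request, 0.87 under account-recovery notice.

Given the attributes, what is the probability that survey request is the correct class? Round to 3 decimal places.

By Bayes' rule with conditional independence, the unnormalized weight for each hypothesis is prior × ∏ likelihoods:
  romance scam: 0.049 × 0.76 × 0.26 × 0.57 = 0.005519
  generic spam: 0.275 × 0.07 × 0.58 × 0.12 = 0.0013398
  job scam: 0.153 × 0.49 × 0.19 × 0.26 = 0.0037035
  survey request: 0.263 × 0.81 × 0.81 × 0.59 = 0.10181
  account-recovery notice: 0.260 × 0.76 × 0.26 × 0.87 = 0.044697
Marginal likelihood of the evidence = 0.15707.
P(survey request | evidence) = 0.10181 / 0.15707 ≈ 0.648.

0.648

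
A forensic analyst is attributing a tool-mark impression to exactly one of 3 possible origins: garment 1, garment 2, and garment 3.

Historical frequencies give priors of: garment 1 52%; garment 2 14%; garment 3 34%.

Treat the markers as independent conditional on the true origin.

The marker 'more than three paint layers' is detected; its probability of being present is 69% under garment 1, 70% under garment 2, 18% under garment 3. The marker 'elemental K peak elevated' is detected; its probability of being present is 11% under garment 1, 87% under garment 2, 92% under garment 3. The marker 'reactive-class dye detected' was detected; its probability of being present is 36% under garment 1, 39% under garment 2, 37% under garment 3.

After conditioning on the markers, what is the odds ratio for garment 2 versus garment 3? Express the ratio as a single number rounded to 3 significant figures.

Posterior odds equal prior odds times the likelihood ratio; only the two competing hypotheses matter.
  garment 2: 0.14 × 0.70 × 0.87 × 0.39 = 0.033251
  garment 3: 0.34 × 0.18 × 0.92 × 0.37 = 0.020832
Posterior odds = 0.033251 / 0.020832 ≈ 1.60.

1.60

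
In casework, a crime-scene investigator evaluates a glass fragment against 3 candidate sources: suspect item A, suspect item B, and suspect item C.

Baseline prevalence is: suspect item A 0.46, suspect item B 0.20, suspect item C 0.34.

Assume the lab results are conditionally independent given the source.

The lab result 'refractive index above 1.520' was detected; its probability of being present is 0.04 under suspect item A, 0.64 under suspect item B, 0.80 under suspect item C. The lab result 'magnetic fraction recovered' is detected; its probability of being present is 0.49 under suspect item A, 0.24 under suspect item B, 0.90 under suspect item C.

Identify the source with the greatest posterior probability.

suspect item C

Multiply each prior by the joint likelihood of the lab result pattern:
  suspect item A: 0.46 × 0.04 × 0.49 = 0.009016
  suspect item B: 0.20 × 0.64 × 0.24 = 0.03072
  suspect item C: 0.34 × 0.80 × 0.90 = 0.2448
Normalizing constant Z = 0.009016 + 0.03072 + 0.2448 = 0.28454.
P(suspect item A | evidence) ≈ 0.009016 / 0.28454 ≈ 0.032
P(suspect item B | evidence) ≈ 0.03072 / 0.28454 ≈ 0.108
P(suspect item C | evidence) ≈ 0.2448 / 0.28454 ≈ 0.860
The largest is 0.860, so suspect item C is most probable.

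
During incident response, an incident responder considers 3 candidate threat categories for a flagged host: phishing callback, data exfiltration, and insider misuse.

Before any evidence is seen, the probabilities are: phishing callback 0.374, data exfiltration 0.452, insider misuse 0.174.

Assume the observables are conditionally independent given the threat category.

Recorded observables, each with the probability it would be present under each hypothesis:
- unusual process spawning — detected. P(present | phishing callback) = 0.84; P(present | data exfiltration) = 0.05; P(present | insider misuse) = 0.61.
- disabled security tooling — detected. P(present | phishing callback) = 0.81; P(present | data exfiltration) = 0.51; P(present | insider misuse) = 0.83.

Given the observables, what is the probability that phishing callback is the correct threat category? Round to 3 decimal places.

Multiply each prior by the joint likelihood of the observable pattern:
  phishing callback: 0.374 × 0.84 × 0.81 = 0.25447
  data exfiltration: 0.452 × 0.05 × 0.51 = 0.011526
  insider misuse: 0.174 × 0.61 × 0.83 = 0.088096
Normalizing constant Z = 0.25447 + 0.011526 + 0.088096 = 0.35409.
P(phishing callback | evidence) = 0.25447 / 0.35409 ≈ 0.719.

0.719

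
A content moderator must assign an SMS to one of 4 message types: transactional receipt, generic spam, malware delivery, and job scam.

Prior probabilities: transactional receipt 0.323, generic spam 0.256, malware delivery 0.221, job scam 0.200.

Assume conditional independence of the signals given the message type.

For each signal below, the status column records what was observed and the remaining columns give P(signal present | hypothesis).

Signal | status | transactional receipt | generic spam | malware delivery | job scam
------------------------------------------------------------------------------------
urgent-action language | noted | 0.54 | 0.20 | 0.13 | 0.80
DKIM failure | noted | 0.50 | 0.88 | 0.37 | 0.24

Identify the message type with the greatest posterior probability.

For each hypothesis, the unnormalized posterior weight is prior × product of the signal likelihoods:
  transactional receipt: 0.323 × 0.54 × 0.50 = 0.08721
  generic spam: 0.256 × 0.20 × 0.88 = 0.045056
  malware delivery: 0.221 × 0.13 × 0.37 = 0.01063
  job scam: 0.200 × 0.80 × 0.24 = 0.0384
Normalizing constant Z = 0.08721 + 0.045056 + 0.01063 + 0.0384 = 0.1813.
P(transactional receipt | evidence) ≈ 0.08721 / 0.1813 ≈ 0.481
P(generic spam | evidence) ≈ 0.045056 / 0.1813 ≈ 0.249
P(malware delivery | evidence) ≈ 0.01063 / 0.1813 ≈ 0.059
P(job scam | evidence) ≈ 0.0384 / 0.1813 ≈ 0.212
The largest is 0.481, so transactional receipt is most probable.

transactional receipt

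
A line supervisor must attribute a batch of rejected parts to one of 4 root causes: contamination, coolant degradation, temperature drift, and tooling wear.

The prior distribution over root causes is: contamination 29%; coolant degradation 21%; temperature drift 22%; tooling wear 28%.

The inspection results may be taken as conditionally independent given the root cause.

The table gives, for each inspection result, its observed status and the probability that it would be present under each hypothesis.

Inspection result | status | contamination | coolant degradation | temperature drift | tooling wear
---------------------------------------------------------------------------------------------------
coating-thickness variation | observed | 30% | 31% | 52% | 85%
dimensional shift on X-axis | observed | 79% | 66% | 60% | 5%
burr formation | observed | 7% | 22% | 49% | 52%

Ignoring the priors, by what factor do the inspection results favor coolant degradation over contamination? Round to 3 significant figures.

The Bayes factor is the ratio of the joint likelihoods of the inspection result pattern under the two hypotheses.
  coolant degradation: 0.31 × 0.66 × 0.22 = 0.045012
  contamination: 0.30 × 0.79 × 0.07 = 0.01659
Bayes factor = 0.045012 / 0.01659 ≈ 2.71

2.71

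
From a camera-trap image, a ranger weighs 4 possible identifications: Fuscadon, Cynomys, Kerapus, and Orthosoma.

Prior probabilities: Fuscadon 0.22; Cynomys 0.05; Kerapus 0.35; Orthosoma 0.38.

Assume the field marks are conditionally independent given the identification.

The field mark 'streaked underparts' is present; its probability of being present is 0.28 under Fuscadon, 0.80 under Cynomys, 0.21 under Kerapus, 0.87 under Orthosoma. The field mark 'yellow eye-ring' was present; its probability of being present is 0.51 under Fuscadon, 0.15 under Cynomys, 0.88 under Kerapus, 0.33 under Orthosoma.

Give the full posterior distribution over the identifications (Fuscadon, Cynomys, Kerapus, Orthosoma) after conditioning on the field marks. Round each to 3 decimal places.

0.149, 0.028, 0.306, 0.517

By Bayes' rule with conditional independence, the unnormalized weight for each hypothesis is prior × ∏ likelihoods:
  Fuscadon: 0.22 × 0.28 × 0.51 = 0.031416
  Cynomys: 0.05 × 0.80 × 0.15 = 0.006
  Kerapus: 0.35 × 0.21 × 0.88 = 0.06468
  Orthosoma: 0.38 × 0.87 × 0.33 = 0.1091
Normalizing constant Z = 0.031416 + 0.006 + 0.06468 + 0.1091 = 0.21119.
P(Fuscadon | evidence) = 0.031416 / 0.21119 ≈ 0.149
P(Cynomys | evidence) = 0.006 / 0.21119 ≈ 0.028
P(Kerapus | evidence) = 0.06468 / 0.21119 ≈ 0.306
P(Orthosoma | evidence) = 0.1091 / 0.21119 ≈ 0.517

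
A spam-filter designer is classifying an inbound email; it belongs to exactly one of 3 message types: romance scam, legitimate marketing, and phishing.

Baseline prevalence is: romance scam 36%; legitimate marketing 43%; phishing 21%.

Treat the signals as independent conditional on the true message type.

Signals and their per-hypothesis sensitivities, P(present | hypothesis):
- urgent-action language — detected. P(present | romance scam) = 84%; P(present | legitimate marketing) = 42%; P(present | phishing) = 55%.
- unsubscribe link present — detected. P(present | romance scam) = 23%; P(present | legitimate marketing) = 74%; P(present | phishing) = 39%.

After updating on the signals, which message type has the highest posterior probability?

For each hypothesis, the unnormalized posterior weight is prior × product of the signal likelihoods:
  romance scam: 0.36 × 0.84 × 0.23 = 0.069552
  legitimate marketing: 0.43 × 0.42 × 0.74 = 0.13364
  phishing: 0.21 × 0.55 × 0.39 = 0.045045
The unnormalized weights sum to 0.24824.
P(romance scam | evidence) ≈ 0.069552 / 0.24824 ≈ 0.280
P(legitimate marketing | evidence) ≈ 0.13364 / 0.24824 ≈ 0.538
P(phishing | evidence) ≈ 0.045045 / 0.24824 ≈ 0.181
The largest is 0.538, so legitimate marketing is most probable.

legitimate marketing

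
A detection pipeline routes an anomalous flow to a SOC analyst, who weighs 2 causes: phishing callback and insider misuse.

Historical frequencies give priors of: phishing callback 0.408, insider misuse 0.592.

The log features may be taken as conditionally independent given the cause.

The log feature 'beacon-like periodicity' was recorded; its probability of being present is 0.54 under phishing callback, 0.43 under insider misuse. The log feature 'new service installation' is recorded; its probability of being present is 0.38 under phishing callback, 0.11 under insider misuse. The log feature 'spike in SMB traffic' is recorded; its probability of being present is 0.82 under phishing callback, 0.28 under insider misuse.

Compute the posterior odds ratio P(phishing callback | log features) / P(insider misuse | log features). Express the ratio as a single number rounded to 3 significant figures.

8.76

The normalizing constant cancels in an odds ratio, so compute prior × likelihood for the two hypotheses only:
  phishing callback: 0.408 × 0.54 × 0.38 × 0.82 = 0.068652
  insider misuse: 0.592 × 0.43 × 0.11 × 0.28 = 0.0078404
Posterior odds = 0.068652 / 0.0078404 ≈ 8.76.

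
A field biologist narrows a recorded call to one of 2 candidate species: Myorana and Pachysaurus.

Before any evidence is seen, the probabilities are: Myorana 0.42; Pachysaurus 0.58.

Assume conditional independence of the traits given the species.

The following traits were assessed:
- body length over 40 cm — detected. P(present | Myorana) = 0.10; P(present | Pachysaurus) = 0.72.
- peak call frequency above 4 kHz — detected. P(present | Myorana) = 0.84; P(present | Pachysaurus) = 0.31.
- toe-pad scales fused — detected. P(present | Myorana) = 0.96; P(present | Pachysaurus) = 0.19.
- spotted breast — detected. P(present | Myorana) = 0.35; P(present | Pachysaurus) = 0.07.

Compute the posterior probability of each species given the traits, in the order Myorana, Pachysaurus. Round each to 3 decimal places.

0.873, 0.127

Multiply each prior by the joint likelihood of the trait pattern:
  Myorana: 0.42 × 0.10 × 0.84 × 0.96 × 0.35 = 0.011854
  Pachysaurus: 0.58 × 0.72 × 0.31 × 0.19 × 0.07 = 0.0017218
The unnormalized weights sum to 0.013576.
P(Myorana | evidence) = 0.011854 / 0.013576 ≈ 0.873
P(Pachysaurus | evidence) = 0.0017218 / 0.013576 ≈ 0.127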